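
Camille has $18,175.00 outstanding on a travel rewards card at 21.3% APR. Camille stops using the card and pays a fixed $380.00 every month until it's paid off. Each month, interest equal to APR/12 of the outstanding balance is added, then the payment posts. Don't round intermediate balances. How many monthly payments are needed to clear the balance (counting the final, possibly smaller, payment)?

Monthly rate r = 21.3%/12 = 1.775% = 0.01775.
Recurrence: B ← B·(1+r) − $380.00.
Month 1: interest $322.61; balance after payment $18,117.61.
Month 2: interest $321.59; balance after payment $18,059.19.
Closed form: n = −ln(1 − rB₀/P)/ln(1+r) = −ln(0.15104)/ln(1.01775) ≈ 107.435, so the balance reaches zero during payment 108.

108 months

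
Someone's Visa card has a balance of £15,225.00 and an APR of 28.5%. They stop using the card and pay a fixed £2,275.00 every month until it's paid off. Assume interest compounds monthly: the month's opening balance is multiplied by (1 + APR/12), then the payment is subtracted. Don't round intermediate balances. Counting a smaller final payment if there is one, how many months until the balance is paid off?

8 payments

Monthly rate r = 28.5%/12 = 2.375% = 0.02375.
Recurrence: B ← B·(1+r) − £2,275.00.
Month 1: interest £361.59; balance after payment £13,311.59.
Month 2: interest £316.15; balance after payment £11,352.74.
Closed form: n = −ln(1 − rB₀/P)/ln(1+r) = −ln(0.84106)/ln(1.02375) ≈ 7.374, so the balance reaches zero during payment 8.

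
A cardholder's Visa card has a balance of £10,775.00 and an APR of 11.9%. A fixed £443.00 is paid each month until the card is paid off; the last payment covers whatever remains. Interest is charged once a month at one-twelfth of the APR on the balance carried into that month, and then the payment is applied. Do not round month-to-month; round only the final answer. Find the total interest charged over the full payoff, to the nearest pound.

£1,616

Monthly rate r = 11.9%/12 = 0.991667% = 0.00991667.
Payoff takes n = ⌈−ln(1 − rB₀/P)/ln(1+r)⌉ = ⌈27.972⌉ = 28 payments; the last is £430.47.
Total paid = 27·£443.00 + £430.47 = £12,391.47.
Total interest = total paid − principal = £12,391.47 − £10,775.00 = £1,616.47.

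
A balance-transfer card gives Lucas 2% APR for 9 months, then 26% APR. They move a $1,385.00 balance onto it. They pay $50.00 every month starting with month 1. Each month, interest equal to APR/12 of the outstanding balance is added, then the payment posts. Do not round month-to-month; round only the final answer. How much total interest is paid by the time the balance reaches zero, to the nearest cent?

Promo months 1–9 at r₀ = 2%/12 = 0.00166667; months 10+ at r₁ = 26%/12 = 0.0216667.
After month 9: iterate B ← B·(1+r₀) − $50.00 for 9 months → $952.90.
Then at r₁ with $50.00/mo: n₂ = −ln(1 − r₁·B/P)/ln(1+r₁) ≈ 24.85 → 25 more payments.
Total paid = 33·$50.00 + $42.42 = $1,692.42; interest = $1,692.42 − $1,385.00 = $307.42.

$307.42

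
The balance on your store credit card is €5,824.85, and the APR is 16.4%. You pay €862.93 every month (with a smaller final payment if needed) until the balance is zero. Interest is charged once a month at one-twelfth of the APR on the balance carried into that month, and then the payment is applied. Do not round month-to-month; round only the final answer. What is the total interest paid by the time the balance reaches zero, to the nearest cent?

€328.76

Monthly rate r = 16.4%/12 = 1.36667% = 0.0136667.
Payoff takes n = ⌈−ln(1 − rB₀/P)/ln(1+r)⌉ = ⌈7.130⌉ = 8 payments; the last is €113.10.
Total paid = 7·€862.93 + €113.10 = €6,153.61.
Total interest = total paid − principal = €6,153.61 − €5,824.85 = €328.76.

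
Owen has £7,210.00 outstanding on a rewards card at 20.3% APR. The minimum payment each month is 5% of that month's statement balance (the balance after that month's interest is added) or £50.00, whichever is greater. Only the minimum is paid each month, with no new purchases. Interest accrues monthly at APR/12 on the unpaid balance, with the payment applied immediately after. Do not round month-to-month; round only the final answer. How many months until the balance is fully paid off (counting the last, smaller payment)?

82 months

Monthly rate r = 20.3%/12 = 1.69167% = 0.0169167.
While 5% of the post-interest balance exceeds £50.00, each month B ← (B·(1+r))·(1 − 0.05), i.e. B shrinks by the factor (1+r)·0.95 = 0.96607.
This holds for months 1–58. Entering month 59 the balance is £973.77; 5% of the post-interest balance is now below £50.00, so the flat £50.00 minimum applies from here.
From month 59 a fixed £50.00 at rate r clears £973.77 in 24 more payments. Total: 58 + 24 = 82 months.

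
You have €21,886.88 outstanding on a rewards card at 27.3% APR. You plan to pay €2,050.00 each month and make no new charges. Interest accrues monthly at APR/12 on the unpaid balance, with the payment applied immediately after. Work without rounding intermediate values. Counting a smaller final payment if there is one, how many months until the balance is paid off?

Monthly rate r = 27.3%/12 = 2.275% = 0.02275.
Recurrence: B ← B·(1+r) − €2,050.00.
Month 1: interest €497.93; balance after payment €20,334.81.
Month 2: interest €462.62; balance after payment €18,747.42.
Closed form: n = −ln(1 − rB₀/P)/ln(1+r) = −ln(0.75711)/ln(1.02275) ≈ 12.369, so the balance reaches zero during payment 13.

13 months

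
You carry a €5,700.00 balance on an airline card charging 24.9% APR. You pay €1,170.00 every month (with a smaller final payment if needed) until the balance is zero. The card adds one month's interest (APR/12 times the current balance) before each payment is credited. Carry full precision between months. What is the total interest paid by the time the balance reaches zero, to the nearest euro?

€373

Monthly rate r = 24.9%/12 = 2.075% = 0.02075.
Payoff takes n = ⌈−ln(1 − rB₀/P)/ln(1+r)⌉ = ⌈5.189⌉ = 6 payments; the last is €223.10.
Total paid = 5·€1,170.00 + €223.10 = €6,073.10.
Total interest = total paid − principal = €6,073.10 − €5,700.00 = €373.10.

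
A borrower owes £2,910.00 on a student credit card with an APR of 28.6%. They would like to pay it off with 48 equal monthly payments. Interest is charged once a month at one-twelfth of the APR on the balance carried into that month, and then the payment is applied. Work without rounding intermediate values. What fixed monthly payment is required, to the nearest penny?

£102.42

Monthly rate r = 28.6%/12 = 2.38333% = 0.0238333.
Level-payment amortization: P = B₀·r / (1 − (1+r)^(−n)) = 2910.00·0.0238333 / (1 − 1.02383^(−48)).
Denominator 1 − (1+r)^(−48) = 0.677154094.
P = 69.355 / 0.677154094 ≈ 102.42.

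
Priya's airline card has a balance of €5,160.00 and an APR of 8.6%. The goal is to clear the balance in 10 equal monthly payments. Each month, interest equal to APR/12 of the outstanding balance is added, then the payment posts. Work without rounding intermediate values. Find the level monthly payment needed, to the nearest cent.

Monthly rate r = 8.6%/12 = 0.716667% = 0.00716667.
Level-payment amortization: P = B₀·r / (1 − (1+r)^(−n)) = 5160.00·0.00716667 / (1 − 1.00717^(−10)).
Denominator 1 − (1+r)^(−10) = 0.0689209359.
P = 36.98 / 0.0689209359 ≈ 536.56.

€536.56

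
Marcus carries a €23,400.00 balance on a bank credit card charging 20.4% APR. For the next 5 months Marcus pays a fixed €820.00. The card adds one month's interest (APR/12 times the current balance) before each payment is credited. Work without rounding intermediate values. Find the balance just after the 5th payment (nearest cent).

Monthly rate r = 20.4%/12 = 1.7% = 0.017.
Each month: B ← B·(1+r) − €820.00.
Month 1: interest €397.80; balance after payment €22,977.80.
Month 2: interest €390.62; balance after payment €22,548.42.
Month 3: interest €383.32; balance after payment €22,111.75.
Month 4: interest €375.90; balance after payment €21,667.65.
Month 5: interest €368.35; balance after payment €21,216.00.

€21,216.00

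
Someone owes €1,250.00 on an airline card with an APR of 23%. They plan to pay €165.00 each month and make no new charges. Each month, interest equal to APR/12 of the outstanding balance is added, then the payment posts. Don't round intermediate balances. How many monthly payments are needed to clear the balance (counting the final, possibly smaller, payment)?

9 payments

Monthly rate r = 23%/12 = 1.91667% = 0.0191667.
Recurrence: B ← B·(1+r) − €165.00.
Month 1: interest €23.96; balance after payment €1,108.96.
Month 2: interest €21.26; balance after payment €965.21.
Closed form: n = −ln(1 − rB₀/P)/ln(1+r) = −ln(0.8548)/ln(1.01917) ≈ 8.264, so the balance reaches zero during payment 9.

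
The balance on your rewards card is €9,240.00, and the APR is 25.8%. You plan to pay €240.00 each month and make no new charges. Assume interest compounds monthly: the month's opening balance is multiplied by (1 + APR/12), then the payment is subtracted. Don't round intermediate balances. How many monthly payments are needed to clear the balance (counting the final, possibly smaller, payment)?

83 months

Monthly rate r = 25.8%/12 = 2.15% = 0.0215.
Recurrence: B ← B·(1+r) − €240.00.
Month 1: interest €198.66; balance after payment €9,198.66.
Month 2: interest €197.77; balance after payment €9,156.43.
Closed form: n = −ln(1 − rB₀/P)/ln(1+r) = −ln(0.17225)/ln(1.0215) ≈ 82.681, so the balance reaches zero during payment 83.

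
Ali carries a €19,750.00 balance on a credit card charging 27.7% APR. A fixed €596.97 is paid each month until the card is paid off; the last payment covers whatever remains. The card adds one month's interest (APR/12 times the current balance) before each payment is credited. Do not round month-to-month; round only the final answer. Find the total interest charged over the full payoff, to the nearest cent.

€17,987.43

Monthly rate r = 27.7%/12 = 2.30833% = 0.0230833.
Payoff takes n = ⌈−ln(1 − rB₀/P)/ln(1+r)⌉ = ⌈63.213⌉ = 64 payments; the last is €128.32.
Total paid = 63·€596.97 + €128.32 = €37,737.43.
Total interest = total paid − principal = €37,737.43 − €19,750.00 = €17,987.43.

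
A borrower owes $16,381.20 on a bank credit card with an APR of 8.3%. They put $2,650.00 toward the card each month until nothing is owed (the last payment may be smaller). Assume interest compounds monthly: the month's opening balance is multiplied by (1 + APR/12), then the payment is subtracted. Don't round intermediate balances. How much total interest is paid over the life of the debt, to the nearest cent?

Monthly rate r = 8.3%/12 = 0.691667% = 0.00691667.
Payoff takes n = ⌈−ln(1 − rB₀/P)/ln(1+r)⌉ = ⌈6.339⌉ = 7 payments; the last is $901.59.
Total paid = 6·$2,650.00 + $901.59 = $16,801.59.
Total interest = total paid − principal = $16,801.59 − $16,381.20 = $420.39.

$420.39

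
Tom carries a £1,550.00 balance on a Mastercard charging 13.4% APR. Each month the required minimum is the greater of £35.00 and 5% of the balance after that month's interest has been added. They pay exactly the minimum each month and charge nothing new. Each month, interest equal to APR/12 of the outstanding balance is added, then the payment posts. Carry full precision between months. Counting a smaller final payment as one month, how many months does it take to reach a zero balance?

Monthly rate r = 13.4%/12 = 1.11667% = 0.0111667.
While 5% of the post-interest balance exceeds £35.00, each month B ← (B·(1+r))·(1 − 0.05), i.e. B shrinks by the factor (1+r)·0.95 = 0.96061.
This holds for months 1–21. Entering month 22 the balance is £666.51; 5% of the post-interest balance is now below £35.00, so the flat £35.00 minimum applies from here.
From month 22 a fixed £35.00 at rate r clears £666.51 in 22 more payments. Total: 21 + 22 = 43 months.

43 months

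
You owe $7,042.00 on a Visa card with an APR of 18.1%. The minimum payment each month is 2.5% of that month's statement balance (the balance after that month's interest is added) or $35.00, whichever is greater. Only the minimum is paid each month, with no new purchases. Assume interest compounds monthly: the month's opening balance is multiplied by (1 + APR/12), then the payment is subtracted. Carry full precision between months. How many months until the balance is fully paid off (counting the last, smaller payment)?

Monthly rate r = 18.1%/12 = 1.50833% = 0.0150833.
While 2.5% of the post-interest balance exceeds $35.00, each month B ← (B·(1+r))·(1 − 0.025), i.e. B shrinks by the factor (1+r)·0.975 = 0.98971.
This holds for months 1–158. Entering month 159 the balance is $1,373.07; 2.5% of the post-interest balance is now below $35.00, so the flat $35.00 minimum applies from here.
From month 159 a fixed $35.00 at rate r clears $1,373.07 in 60 more payments. Total: 158 + 60 = 218 months.

218 months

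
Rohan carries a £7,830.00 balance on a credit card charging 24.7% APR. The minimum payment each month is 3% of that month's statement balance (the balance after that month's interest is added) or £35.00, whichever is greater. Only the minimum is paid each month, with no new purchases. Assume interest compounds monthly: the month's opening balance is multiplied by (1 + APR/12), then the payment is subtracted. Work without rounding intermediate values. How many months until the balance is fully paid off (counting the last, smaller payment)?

Monthly rate r = 24.7%/12 = 2.05833% = 0.0205833.
While 3% of the post-interest balance exceeds £35.00, each month B ← (B·(1+r))·(1 − 0.03), i.e. B shrinks by the factor (1+r)·0.97 = 0.98997.
This holds for months 1–191. Entering month 192 the balance is £1,140.83; 3% of the post-interest balance is now below £35.00, so the flat £35.00 minimum applies from here.
From month 192 a fixed £35.00 at rate r clears £1,140.83 in 55 more payments. Total: 191 + 55 = 246 months.

246 months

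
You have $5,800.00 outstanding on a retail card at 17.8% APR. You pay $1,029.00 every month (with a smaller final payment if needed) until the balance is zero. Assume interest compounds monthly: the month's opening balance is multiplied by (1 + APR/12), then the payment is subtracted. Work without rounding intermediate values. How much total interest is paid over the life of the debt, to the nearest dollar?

$302

Monthly rate r = 17.8%/12 = 1.48333% = 0.0148333.
Payoff takes n = ⌈−ln(1 − rB₀/P)/ln(1+r)⌉ = ⌈5.930⌉ = 6 payments; the last is $957.19.
Total paid = 5·$1,029.00 + $957.19 = $6,102.19.
Total interest = total paid − principal = $6,102.19 − $5,800.00 = $302.19.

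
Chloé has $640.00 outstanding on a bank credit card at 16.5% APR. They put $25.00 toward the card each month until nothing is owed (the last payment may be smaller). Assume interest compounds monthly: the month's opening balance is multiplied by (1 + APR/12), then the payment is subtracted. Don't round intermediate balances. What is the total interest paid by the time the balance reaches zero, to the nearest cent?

$154.29

Monthly rate r = 16.5%/12 = 1.375% = 0.01375.
Payoff takes n = ⌈−ln(1 − rB₀/P)/ln(1+r)⌉ = ⌈31.770⌉ = 32 payments; the last is $19.29.
Total paid = 31·$25.00 + $19.29 = $794.29.
Total interest = total paid − principal = $794.29 − $640.00 = $154.29.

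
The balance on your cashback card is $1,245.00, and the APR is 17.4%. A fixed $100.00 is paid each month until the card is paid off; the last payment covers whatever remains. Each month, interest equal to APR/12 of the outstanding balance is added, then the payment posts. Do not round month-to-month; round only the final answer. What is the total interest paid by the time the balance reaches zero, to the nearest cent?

Monthly rate r = 17.4%/12 = 1.45% = 0.0145.
Payoff takes n = ⌈−ln(1 − rB₀/P)/ln(1+r)⌉ = ⌈13.830⌉ = 14 payments; the last is $83.08.
Total paid = 13·$100.00 + $83.08 = $1,383.08.
Total interest = total paid − principal = $1,383.08 − $1,245.00 = $138.08.

$138.08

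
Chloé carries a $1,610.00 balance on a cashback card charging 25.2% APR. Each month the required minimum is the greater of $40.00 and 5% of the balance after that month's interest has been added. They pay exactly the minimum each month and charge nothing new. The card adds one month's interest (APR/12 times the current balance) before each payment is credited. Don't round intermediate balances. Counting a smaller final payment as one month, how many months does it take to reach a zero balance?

Monthly rate r = 25.2%/12 = 2.1% = 0.021.
While 5% of the post-interest balance exceeds $40.00, each month B ← (B·(1+r))·(1 − 0.05), i.e. B shrinks by the factor (1+r)·0.95 = 0.96995.
This holds for months 1–24. Entering month 25 the balance is $774.12; 5% of the post-interest balance is now below $40.00, so the flat $40.00 minimum applies from here.
From month 25 a fixed $40.00 at rate r clears $774.12 in 26 more payments. Total: 24 + 26 = 50 months.

50 months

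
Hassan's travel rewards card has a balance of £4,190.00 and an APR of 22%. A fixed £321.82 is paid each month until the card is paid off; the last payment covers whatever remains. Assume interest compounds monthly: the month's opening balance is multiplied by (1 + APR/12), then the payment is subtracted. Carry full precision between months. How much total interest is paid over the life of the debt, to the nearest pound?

Monthly rate r = 22%/12 = 1.83333% = 0.0183333.
Payoff takes n = ⌈−ln(1 − rB₀/P)/ln(1+r)⌉ = ⌈15.012⌉ = 16 payments; the last is £3.77.
Total paid = 15·£321.82 + £3.77 = £4,831.07.
Total interest = total paid − principal = £4,831.07 − £4,190.00 = £641.07.

£641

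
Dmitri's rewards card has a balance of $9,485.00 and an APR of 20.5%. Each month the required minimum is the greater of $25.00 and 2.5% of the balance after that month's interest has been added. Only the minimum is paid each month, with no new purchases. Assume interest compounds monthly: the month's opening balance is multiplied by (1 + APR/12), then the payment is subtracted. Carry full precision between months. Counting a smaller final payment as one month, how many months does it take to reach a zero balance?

Monthly rate r = 20.5%/12 = 1.70833% = 0.0170833.
While 2.5% of the post-interest balance exceeds $25.00, each month B ← (B·(1+r))·(1 − 0.025), i.e. B shrinks by the factor (1+r)·0.975 = 0.99166.
This holds for months 1–271. Entering month 272 the balance is $979.29; 2.5% of the post-interest balance is now below $25.00, so the flat $25.00 minimum applies from here.
From month 272 a fixed $25.00 at rate r clears $979.29 in 66 more payments. Total: 271 + 66 = 337 months.

337 months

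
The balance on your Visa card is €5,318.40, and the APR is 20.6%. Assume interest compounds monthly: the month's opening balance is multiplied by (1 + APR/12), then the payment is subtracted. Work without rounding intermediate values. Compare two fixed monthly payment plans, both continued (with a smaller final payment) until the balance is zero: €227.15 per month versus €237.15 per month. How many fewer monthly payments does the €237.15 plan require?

Monthly rate r = 20.6%/12 = 1.71667% = 0.0171667.
At €227.15/mo: n = ⌈−ln(1 − rB₀/P)/ln(1+r)⌉ = 31 payments (last €46.00); total interest = total paid − €5,318.40 = €1,542.10.
At €237.15/mo: 29 payments (last €133.15); total interest €1,454.95.
Payments saved = 31 − 29 = 2.

2 fewer payments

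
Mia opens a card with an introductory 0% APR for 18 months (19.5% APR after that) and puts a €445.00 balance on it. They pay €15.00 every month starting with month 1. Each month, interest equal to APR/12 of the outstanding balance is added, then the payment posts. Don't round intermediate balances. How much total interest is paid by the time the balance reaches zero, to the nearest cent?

€20.61

Promo months 1–18 at r₀ = 0%/12 = 0; months 19+ at r₁ = 19.5%/12 = 0.01625.
After month 18 (no interest yet): B = €445.00 − 18·€15.00 = €175.00.
Then at r₁ with €15.00/mo: n₂ = −ln(1 − r₁·B/P)/ln(1+r₁) ≈ 13.04 → 14 more payments.
Total paid = 31·€15.00 + €0.61 = €465.61; interest = €465.61 − €445.00 = €20.61.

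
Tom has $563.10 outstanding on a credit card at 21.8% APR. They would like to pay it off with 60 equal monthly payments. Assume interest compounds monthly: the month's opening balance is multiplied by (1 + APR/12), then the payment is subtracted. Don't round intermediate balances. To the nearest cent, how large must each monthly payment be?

Monthly rate r = 21.8%/12 = 1.81667% = 0.0181667.
Level-payment amortization: P = B₀·r / (1 − (1+r)^(−n)) = 563.10·0.0181667 / (1 − 1.01817^(−60)).
Denominator 1 − (1+r)^(−60) = 0.660478317.
P = 10.2297 / 0.660478317 ≈ 15.49.

$15.49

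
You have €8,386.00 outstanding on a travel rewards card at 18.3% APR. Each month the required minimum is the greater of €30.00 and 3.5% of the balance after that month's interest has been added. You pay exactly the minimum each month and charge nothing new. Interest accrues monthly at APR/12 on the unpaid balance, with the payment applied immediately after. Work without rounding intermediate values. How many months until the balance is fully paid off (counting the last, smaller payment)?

Monthly rate r = 18.3%/12 = 1.525% = 0.01525.
While 3.5% of the post-interest balance exceeds €30.00, each month B ← (B·(1+r))·(1 − 0.035), i.e. B shrinks by the factor (1+r)·0.965 = 0.97972.
This holds for months 1–113. Entering month 114 the balance is €827.73; 3.5% of the post-interest balance is now below €30.00, so the flat €30.00 minimum applies from here.
From month 114 a fixed €30.00 at rate r clears €827.73 in 37 more payments. Total: 113 + 37 = 150 months.

150 months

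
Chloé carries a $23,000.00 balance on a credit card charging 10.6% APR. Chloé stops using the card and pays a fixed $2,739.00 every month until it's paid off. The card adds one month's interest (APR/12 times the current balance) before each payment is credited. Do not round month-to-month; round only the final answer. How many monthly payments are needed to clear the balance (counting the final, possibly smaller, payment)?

Monthly rate r = 10.6%/12 = 0.883333% = 0.00883333.
Recurrence: B ← B·(1+r) − $2,739.00.
Month 1: interest $203.17; balance after payment $20,464.17.
Month 2: interest $180.77; balance after payment $17,905.93.
Closed form: n = −ln(1 − rB₀/P)/ln(1+r) = −ln(0.92582)/ln(1.00883) ≈ 8.763, so the balance reaches zero during payment 9.

9 months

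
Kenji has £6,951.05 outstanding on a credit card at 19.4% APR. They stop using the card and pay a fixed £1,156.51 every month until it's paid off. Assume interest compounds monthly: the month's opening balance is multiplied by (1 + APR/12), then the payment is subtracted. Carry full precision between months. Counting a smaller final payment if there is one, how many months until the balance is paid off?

Monthly rate r = 19.4%/12 = 1.61667% = 0.0161667.
Recurrence: B ← B·(1+r) − £1,156.51.
Month 1: interest £112.38; balance after payment £5,906.92.
Month 2: interest £95.50; balance after payment £4,845.90.
Closed form: n = −ln(1 − rB₀/P)/ln(1+r) = −ln(0.90283)/ln(1.01617) ≈ 6.374, so the balance reaches zero during payment 7.

7 payments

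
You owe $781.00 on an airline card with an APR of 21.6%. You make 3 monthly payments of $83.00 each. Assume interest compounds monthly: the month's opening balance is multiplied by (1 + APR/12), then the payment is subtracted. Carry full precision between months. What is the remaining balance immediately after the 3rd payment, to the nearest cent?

Monthly rate r = 21.6%/12 = 1.8% = 0.018.
Each month: B ← B·(1+r) − $83.00.
Month 1: interest $14.06; balance after payment $712.06.
Month 2: interest $12.82; balance after payment $641.88.
Month 3: interest $11.55; balance after payment $570.43.

$570.43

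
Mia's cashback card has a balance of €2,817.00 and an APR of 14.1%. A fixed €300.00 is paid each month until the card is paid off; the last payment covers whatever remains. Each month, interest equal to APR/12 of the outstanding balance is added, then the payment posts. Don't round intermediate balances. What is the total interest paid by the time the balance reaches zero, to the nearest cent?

€185.39

Monthly rate r = 14.1%/12 = 1.175% = 0.01175.
Payoff takes n = ⌈−ln(1 − rB₀/P)/ln(1+r)⌉ = ⌈10.008⌉ = 11 payments; the last is €2.39.
Total paid = 10·€300.00 + €2.39 = €3,002.39.
Total interest = total paid − principal = €3,002.39 − €2,817.00 = €185.39.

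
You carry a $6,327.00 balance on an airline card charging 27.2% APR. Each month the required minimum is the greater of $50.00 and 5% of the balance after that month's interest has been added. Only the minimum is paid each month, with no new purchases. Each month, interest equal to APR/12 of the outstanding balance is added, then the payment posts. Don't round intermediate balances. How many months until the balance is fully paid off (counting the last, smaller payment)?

Monthly rate r = 27.2%/12 = 2.26667% = 0.0226667.
While 5% of the post-interest balance exceeds $50.00, each month B ← (B·(1+r))·(1 − 0.05), i.e. B shrinks by the factor (1+r)·0.95 = 0.97153.
This holds for months 1–65. Entering month 66 the balance is $968.16; 5% of the post-interest balance is now below $50.00, so the flat $50.00 minimum applies from here.
From month 66 a fixed $50.00 at rate r clears $968.16 in 26 more payments. Total: 65 + 26 = 91 months.

91 months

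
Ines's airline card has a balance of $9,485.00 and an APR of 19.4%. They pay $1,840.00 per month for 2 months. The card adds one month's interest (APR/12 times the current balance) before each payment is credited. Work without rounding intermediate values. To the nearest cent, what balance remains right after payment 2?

$6,084.41

Monthly rate r = 19.4%/12 = 1.61667% = 0.0161667.
Each month: B ← B·(1+r) − $1,840.00.
Month 1: interest $153.34; balance after payment $7,798.34.
Month 2: interest $126.07; balance after payment $6,084.41.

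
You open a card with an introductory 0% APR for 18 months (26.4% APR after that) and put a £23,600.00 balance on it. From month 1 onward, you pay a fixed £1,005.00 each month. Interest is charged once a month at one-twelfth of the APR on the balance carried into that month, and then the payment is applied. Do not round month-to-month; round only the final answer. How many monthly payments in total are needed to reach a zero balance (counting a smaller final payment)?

Promo months 1–18 at r₀ = 0%/12 = 0; months 19+ at r₁ = 26.4%/12 = 0.022.
After month 18 (no interest yet): B = £23,600.00 − 18·£1,005.00 = £5,510.00.
Then at r₁ with £1,005.00/mo: n₂ = −ln(1 − r₁·B/P)/ln(1+r₁) ≈ 5.91 → 6 more payments.

24 months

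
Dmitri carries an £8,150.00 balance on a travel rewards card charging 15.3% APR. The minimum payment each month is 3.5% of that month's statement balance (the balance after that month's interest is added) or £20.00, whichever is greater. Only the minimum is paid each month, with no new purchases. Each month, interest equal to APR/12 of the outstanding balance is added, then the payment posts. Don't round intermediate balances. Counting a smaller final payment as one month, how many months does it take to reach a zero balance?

152 months

Monthly rate r = 15.3%/12 = 1.275% = 0.01275.
While 3.5% of the post-interest balance exceeds £20.00, each month B ← (B·(1+r))·(1 − 0.035), i.e. B shrinks by the factor (1+r)·0.965 = 0.9773.
This holds for months 1–117. Entering month 118 the balance is £555.41; 3.5% of the post-interest balance is now below £20.00, so the flat £20.00 minimum applies from here.
From month 118 a fixed £20.00 at rate r clears £555.41 in 35 more payments. Total: 117 + 35 = 152 months.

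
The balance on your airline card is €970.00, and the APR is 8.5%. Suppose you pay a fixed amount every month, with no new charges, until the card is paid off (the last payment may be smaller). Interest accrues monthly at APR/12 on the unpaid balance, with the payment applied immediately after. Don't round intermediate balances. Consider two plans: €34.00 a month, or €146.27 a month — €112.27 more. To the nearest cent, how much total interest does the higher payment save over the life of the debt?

€90.33

Monthly rate r = 8.5%/12 = 0.708333% = 0.00708333.
At €34.00/mo: n = ⌈−ln(1 − rB₀/P)/ln(1+r)⌉ = 32 payments (last €33.44); total interest = total paid − €970.00 = €117.44.
At €146.27/mo: 7 payments (last €119.49); total interest €27.11.
Interest saved = €117.44 − €27.11 = €90.33.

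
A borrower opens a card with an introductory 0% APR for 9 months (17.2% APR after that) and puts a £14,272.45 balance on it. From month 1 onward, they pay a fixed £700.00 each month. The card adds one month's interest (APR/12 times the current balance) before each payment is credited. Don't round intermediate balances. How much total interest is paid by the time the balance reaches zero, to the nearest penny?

£795.01

Promo months 1–9 at r₀ = 0%/12 = 0; months 10+ at r₁ = 17.2%/12 = 0.0143333.
After month 9 (no interest yet): B = £14,272.45 − 9·£700.00 = £7,972.45.
Then at r₁ with £700.00/mo: n₂ = −ln(1 − r₁·B/P)/ln(1+r₁) ≈ 12.52 → 13 more payments.
Total paid = 21·£700.00 + £367.46 = £15,067.46; interest = £15,067.46 − £14,272.45 = £795.01.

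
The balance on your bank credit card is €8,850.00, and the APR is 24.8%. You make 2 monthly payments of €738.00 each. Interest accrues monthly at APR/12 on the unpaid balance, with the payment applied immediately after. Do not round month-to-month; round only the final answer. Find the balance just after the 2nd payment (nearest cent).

Monthly rate r = 24.8%/12 = 2.06667% = 0.0206667.
Each month: B ← B·(1+r) − €738.00.
Month 1: interest €182.90; balance after payment €8,294.90.
Month 2: interest €171.43; balance after payment €7,728.33.

€7,728.33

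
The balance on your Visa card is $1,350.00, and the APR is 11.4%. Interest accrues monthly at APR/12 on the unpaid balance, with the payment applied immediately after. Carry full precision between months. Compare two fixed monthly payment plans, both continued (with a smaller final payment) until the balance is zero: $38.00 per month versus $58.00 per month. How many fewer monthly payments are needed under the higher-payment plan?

Monthly rate r = 11.4%/12 = 0.95% = 0.0095.
At $38.00/mo: n = ⌈−ln(1 − rB₀/P)/ln(1+r)⌉ = 44 payments (last $20.79); total interest = total paid − $1,350.00 = $304.79.
At $58.00/mo: 27 payments (last $25.00); total interest $183.00.
Payments saved = 44 − 27 = 17.

17 fewer payments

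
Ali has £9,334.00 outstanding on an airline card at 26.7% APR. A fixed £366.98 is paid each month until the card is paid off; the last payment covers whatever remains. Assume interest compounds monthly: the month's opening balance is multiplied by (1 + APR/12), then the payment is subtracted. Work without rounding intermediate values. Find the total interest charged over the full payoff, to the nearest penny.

Monthly rate r = 26.7%/12 = 2.225% = 0.02225.
Payoff takes n = ⌈−ln(1 − rB₀/P)/ln(1+r)⌉ = ⌈37.923⌉ = 38 payments; the last is £338.86.
Total paid = 37·£366.98 + £338.86 = £13,917.12.
Total interest = total paid − principal = £13,917.12 − £9,334.00 = £4,583.12.

£4,583.12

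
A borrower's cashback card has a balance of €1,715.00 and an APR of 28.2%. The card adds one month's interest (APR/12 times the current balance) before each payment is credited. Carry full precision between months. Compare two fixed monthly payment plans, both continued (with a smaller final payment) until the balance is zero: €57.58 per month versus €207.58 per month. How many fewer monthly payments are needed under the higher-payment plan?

42 fewer payments

Monthly rate r = 28.2%/12 = 2.35% = 0.0235.
At €57.58/mo: n = ⌈−ln(1 − rB₀/P)/ln(1+r)⌉ = 52 payments (last €47.53); total interest = total paid − €1,715.00 = €1,269.11.
At €207.58/mo: 10 payments (last €61.35); total interest €214.57.
Payments saved = 52 − 10 = 42.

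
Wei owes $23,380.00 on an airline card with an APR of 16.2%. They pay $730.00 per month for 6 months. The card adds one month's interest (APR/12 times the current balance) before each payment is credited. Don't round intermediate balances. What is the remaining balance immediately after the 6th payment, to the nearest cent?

$20,808.34

Monthly rate r = 16.2%/12 = 1.35% = 0.0135.
Each month: B ← B·(1+r) − $730.00.
Month 1: interest $315.63; balance after payment $22,965.63.
Month 2: interest $310.04; balance after payment $22,545.67.
Month 3: interest $304.37; balance after payment $22,120.03.
Month 4: interest $298.62; balance after payment $21,688.65.
Month 5: interest $292.80; balance after payment $21,251.45.
Month 6: interest $286.89; balance after payment $20,808.34.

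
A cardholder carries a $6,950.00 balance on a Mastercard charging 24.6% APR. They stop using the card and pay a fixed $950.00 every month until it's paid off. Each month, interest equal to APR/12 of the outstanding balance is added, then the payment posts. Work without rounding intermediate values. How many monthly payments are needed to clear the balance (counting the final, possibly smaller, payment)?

Monthly rate r = 24.6%/12 = 2.05% = 0.0205.
Recurrence: B ← B·(1+r) − $950.00.
Month 1: interest $142.47; balance after payment $6,142.48.
Month 2: interest $125.92; balance after payment $5,318.40.
Closed form: n = −ln(1 − rB₀/P)/ln(1+r) = −ln(0.85003)/ln(1.0205) ≈ 8.007, so the balance reaches zero during payment 9.

9 payments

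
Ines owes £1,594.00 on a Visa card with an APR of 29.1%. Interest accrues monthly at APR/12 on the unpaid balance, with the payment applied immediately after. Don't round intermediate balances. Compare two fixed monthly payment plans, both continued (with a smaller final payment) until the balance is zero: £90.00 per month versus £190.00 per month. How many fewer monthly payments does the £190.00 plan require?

Monthly rate r = 29.1%/12 = 2.425% = 0.02425.
At £90.00/mo: n = ⌈−ln(1 − rB₀/P)/ln(1+r)⌉ = 24 payments (last £38.34); total interest = total paid − £1,594.00 = £514.34.
At £190.00/mo: 10 payments (last £94.24); total interest £210.24.
Payments saved = 24 − 10 = 14.

14 fewer payments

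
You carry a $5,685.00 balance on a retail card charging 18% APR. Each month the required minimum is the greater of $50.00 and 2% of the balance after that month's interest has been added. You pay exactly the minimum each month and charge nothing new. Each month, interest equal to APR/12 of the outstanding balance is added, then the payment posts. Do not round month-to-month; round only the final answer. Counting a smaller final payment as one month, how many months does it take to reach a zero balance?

Monthly rate r = 18%/12 = 1.5% = 0.015.
While 2% of the post-interest balance exceeds $50.00, each month B ← (B·(1+r))·(1 − 0.02), i.e. B shrinks by the factor (1+r)·0.98 = 0.9947.
This holds for months 1–158. Entering month 159 the balance is $2,455.19; 2% of the post-interest balance is now below $50.00, so the flat $50.00 minimum applies from here.
From month 159 a fixed $50.00 at rate r clears $2,455.19 in 90 more payments. Total: 158 + 90 = 248 months.

248 months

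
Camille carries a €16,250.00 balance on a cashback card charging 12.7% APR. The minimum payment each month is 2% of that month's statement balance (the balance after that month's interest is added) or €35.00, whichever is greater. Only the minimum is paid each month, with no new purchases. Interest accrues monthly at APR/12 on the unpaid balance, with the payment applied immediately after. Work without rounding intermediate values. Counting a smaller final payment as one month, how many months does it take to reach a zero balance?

302 months

Monthly rate r = 12.7%/12 = 1.05833% = 0.0105833.
While 2% of the post-interest balance exceeds €35.00, each month B ← (B·(1+r))·(1 − 0.02), i.e. B shrinks by the factor (1+r)·0.98 = 0.99037.
This holds for months 1–232. Entering month 233 the balance is €1,722.02; 2% of the post-interest balance is now below €35.00, so the flat €35.00 minimum applies from here.
From month 233 a fixed €35.00 at rate r clears €1,722.02 in 70 more payments. Total: 232 + 70 = 302 months.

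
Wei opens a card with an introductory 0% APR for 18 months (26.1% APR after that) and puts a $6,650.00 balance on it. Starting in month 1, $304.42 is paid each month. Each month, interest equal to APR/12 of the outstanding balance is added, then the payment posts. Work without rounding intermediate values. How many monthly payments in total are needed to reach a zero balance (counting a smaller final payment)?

Promo months 1–18 at r₀ = 0%/12 = 0; months 19+ at r₁ = 26.1%/12 = 0.02175.
After month 18 (no interest yet): B = $6,650.00 − 18·$304.42 = $1,170.44.
Then at r₁ with $304.42/mo: n₂ = −ln(1 − r₁·B/P)/ln(1+r₁) ≈ 4.06 → 5 more payments.

23 payments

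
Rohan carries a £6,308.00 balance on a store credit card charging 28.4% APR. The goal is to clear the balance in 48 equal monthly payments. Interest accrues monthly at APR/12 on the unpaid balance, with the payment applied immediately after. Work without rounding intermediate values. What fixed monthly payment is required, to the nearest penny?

Monthly rate r = 28.4%/12 = 2.36667% = 0.0236667.
Level-payment amortization: P = B₀·r / (1 − (1+r)^(−n)) = 6308.00·0.0236667 / (1 − 1.02367^(−48)).
Denominator 1 − (1+r)^(−48) = 0.674621362.
P = 149.289 / 0.674621362 ≈ 221.29.

£221.29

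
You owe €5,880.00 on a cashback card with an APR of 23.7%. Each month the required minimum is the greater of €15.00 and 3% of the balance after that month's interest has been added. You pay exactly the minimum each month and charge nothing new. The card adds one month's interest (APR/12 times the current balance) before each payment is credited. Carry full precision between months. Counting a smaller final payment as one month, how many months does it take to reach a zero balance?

Monthly rate r = 23.7%/12 = 1.975% = 0.01975.
While 3% of the post-interest balance exceeds €15.00, each month B ← (B·(1+r))·(1 − 0.03), i.e. B shrinks by the factor (1+r)·0.97 = 0.98916.
This holds for months 1–228. Entering month 229 the balance is €489.67; 3% of the post-interest balance is now below €15.00, so the flat €15.00 minimum applies from here.
From month 229 a fixed €15.00 at rate r clears €489.67 in 53 more payments. Total: 228 + 53 = 281 months.

281 months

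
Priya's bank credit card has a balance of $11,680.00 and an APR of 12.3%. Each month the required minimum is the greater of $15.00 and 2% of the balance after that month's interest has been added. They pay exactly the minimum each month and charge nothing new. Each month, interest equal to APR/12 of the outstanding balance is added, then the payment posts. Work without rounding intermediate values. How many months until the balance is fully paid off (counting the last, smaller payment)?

Monthly rate r = 12.3%/12 = 1.025% = 0.01025.
While 2% of the post-interest balance exceeds $15.00, each month B ← (B·(1+r))·(1 − 0.02), i.e. B shrinks by the factor (1+r)·0.98 = 0.99005.
This holds for months 1–276. Entering month 277 the balance is $738.25; 2% of the post-interest balance is now below $15.00, so the flat $15.00 minimum applies from here.
From month 277 a fixed $15.00 at rate r clears $738.25 in 69 more payments. Total: 276 + 69 = 345 months.

345 months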